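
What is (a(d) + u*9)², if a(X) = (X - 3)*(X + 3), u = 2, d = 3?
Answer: 324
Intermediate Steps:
a(X) = (-3 + X)*(3 + X)
(a(d) + u*9)² = ((-9 + 3²) + 2*9)² = ((-9 + 9) + 18)² = (0 + 18)² = 18² = 324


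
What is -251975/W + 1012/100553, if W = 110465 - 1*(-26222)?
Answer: -25198514931/13744287911 ≈ -1.8334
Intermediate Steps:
W = 136687 (W = 110465 + 26222 = 136687)
-251975/W + 1012/100553 = -251975/136687 + 1012/100553 = -25198514931/13744287911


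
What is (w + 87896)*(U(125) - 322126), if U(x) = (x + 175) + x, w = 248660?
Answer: -108270401756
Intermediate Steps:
U(x) = 175 + 2*x (U(x) = (175 + x) + x = 175 + 2*x)
(w + 87896)*(U(125) - 322126) = (248660 + 87896)*((175 + 2*125) - 322126) = 336556*((175 + 250) - 322126) = 336556*(425 - 322126) = 336556*(-321701) = -108270401756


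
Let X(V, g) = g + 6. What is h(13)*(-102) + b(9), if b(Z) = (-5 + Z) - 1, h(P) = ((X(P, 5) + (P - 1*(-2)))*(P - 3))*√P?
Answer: 3 - 26520*√13 ≈ -95616.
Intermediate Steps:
X(V, g) = 6 + g
h(P) = √P*(-3 + P)*(13 + P) (h(P) = (((6 + 5) + (P - 1*(-2)))*(P - 3))*√P = ((11 + (P + 2))*(-3 + P))*√P = ((11 + (2 + P))*(-3 + P))*√P = ((13 + P)*(-3 + P))*√P = ((-3 + P)*(13 + P))*√P = √P*(-3 + P)*(13 + P))
b(Z) = -6 + Z
h(13)*(-102) + b(9) = (√13*(-39 + 13² + 10*13))*(-102) + (-6 + 9) = (√13*(-39 + 169 + 130))*(-102) + 3 = (√13*260)*(-102) + 3 = (260*√13)*(-102) + 3 = -26520*√13 + 3 = 3 - 26520*√13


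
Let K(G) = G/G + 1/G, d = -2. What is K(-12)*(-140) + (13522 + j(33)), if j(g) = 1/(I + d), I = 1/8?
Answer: 200897/15 ≈ 13393.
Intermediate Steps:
I = 1/8 ≈ 0.12500
K(G) = 1 + 1/G
j(g) = -8/15 (j(g) = 1/(1/8 - 2) = 1/(-15/8) = -8/15)
K(-12)*(-140) + (13522 + j(33)) = ((1 - 12)/(-12))*(-140) + (13522 - 8/15) = -1/12*(-11)*(-140) + 202822/15 = (11/12)*(-140) + 202822/15 = -385/3 + 202822/15 = 200897/15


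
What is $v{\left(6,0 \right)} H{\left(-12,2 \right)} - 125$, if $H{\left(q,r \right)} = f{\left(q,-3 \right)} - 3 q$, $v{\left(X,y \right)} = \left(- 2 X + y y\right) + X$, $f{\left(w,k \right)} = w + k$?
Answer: $-251$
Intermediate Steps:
$f{\left(w,k \right)} = k + w$
$v{\left(X,y \right)} = y^{2} - X$ ($v{\left(X,y \right)} = \left(- 2 X + y^{2}\right) + X = \left(y^{2} - 2 X\right) + X = y^{2} - X$)
$H{\left(q,r \right)} = -3 - 2 q$ ($H{\left(q,r \right)} = \left(-3 + q\right) - 3 q = -3 - 2 q$)
$v{\left(6,0 \right)} H{\left(-12,2 \right)} - 125 = \left(0^{2} - 6\right) \left(-3 - -24\right) - 125 = \left(0 - 6\right) \left(-3 + 24\right) - 125 = \left(-6\right) 21 - 125 = -126 - 125 = -251$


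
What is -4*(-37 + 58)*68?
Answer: -5712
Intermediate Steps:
-4*(-37 + 58)*68 = -84*68 = -4*1428 = -5712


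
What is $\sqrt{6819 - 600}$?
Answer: $3 \sqrt{691} \approx 78.861$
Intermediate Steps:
$\sqrt{6819 - 600} = \sqrt{6219} = 3 \sqrt{691}$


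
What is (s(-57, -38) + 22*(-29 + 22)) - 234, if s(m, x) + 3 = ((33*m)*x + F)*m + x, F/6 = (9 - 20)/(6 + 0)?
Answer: -4074048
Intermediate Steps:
F = -11 (F = 6*((9 - 20)/(6 + 0)) = 6*(-11/6) = -11)
s(m, x) = -3 + x + m*(-11 + 33*m*x) (s(m, x) = -3 + (((33*m)*x - 11)*m + x) = -3 + ((33*m*x - 11)*m + x) = -3 + ((-11 + 33*m*x)*m + x) = -3 + (m*(-11 + 33*m*x) + x) = -3 + (x + m*(-11 + 33*m*x)) = -3 + x + m*(-11 + 33*m*x))
(s(-57, -38) + 22*(-29 + 22)) - 234 = ((-3 - 38 - 11*(-57) + 33*(-38)*(-57)²) + 22*(-29 + 22)) - 234 = ((-3 - 38 + 627 + 33*(-38)*3249) + 22*(-7)) - 234 = ((-3 - 38 + 627 - 4074246) - 154) - 234 = (-4073660 - 154) - 234 = -4073814 - 234 = -4074048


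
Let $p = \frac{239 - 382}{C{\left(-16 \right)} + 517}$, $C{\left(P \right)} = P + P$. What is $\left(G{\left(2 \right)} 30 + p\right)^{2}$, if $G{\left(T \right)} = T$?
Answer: $\frac{838507849}{235225} \approx 3564.7$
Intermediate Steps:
$C{\left(P \right)} = 2 P$
$p = - \frac{143}{485}$ ($p = \frac{239 - 382}{2 \left(-16\right) + 517} = - \frac{143}{-32 + 517} = - \frac{143}{485} \approx -0.29485$)
$\left(G{\left(2 \right)} 30 + p\right)^{2} = \left(2 \cdot 30 - \frac{143}{485}\right)^{2} = \left(60 - \frac{143}{485}\right)^{2} = \left(\frac{28957}{485}\right)^{2} = \frac{838507849}{235225}$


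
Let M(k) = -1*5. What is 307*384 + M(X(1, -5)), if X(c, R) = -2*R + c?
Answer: 117883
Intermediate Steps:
X(c, R) = c - 2*R
M(k) = -5
307*384 + M(X(1, -5)) = 307*384 - 5 = 117888 - 5 = 117883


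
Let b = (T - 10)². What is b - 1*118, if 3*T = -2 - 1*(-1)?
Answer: -101/9 ≈ -11.222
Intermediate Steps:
T = -⅓ (T = (-2 - 1*(-1))/3 = (-2 + 1)/3 = (⅓)*(-1) = -⅓ ≈ -0.33333)
b = 961/9 (b = (-⅓ - 10)² = (-31/3)² = 961/9 ≈ 106.78)
b - 1*118 = 961/9 - 1*118 = 961/9 - 118 = -101/9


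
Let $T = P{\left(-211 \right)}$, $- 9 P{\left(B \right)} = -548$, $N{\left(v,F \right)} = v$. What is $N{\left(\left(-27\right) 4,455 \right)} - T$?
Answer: $- \frac{1520}{9} \approx -168.89$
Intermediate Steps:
$P{\left(B \right)} = \frac{548}{9}$ ($P{\left(B \right)} = \left(- \frac{1}{9}\right) \left(-548\right) = \frac{548}{9}$)
$T = \frac{548}{9} \approx 60.889$
$N{\left(\left(-27\right) 4,455 \right)} - T = \left(-27\right) 4 - \frac{548}{9} = -108 - \frac{548}{9} = - \frac{1520}{9}$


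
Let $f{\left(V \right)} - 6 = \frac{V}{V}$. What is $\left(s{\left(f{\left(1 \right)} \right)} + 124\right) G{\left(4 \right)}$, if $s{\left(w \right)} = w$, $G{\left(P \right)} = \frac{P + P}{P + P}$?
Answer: $131$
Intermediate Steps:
$f{\left(V \right)} = 7$ ($f{\left(V \right)} = 6 + \frac{V}{V} = 6 + 1 = 7$)
$G{\left(P \right)} = 1$ ($G{\left(P \right)} = \frac{2 P}{2 P} = 2 P \frac{1}{2 P} = 1$)
$\left(s{\left(f{\left(1 \right)} \right)} + 124\right) G{\left(4 \right)} = \left(7 + 124\right) 1 = 131 \cdot 1 = 131$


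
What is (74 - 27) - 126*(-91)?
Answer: 11513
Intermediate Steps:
(74 - 27) - 126*(-91) = 47 + 11466 = 11513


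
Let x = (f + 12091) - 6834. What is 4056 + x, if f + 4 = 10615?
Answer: 19924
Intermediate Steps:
f = 10611 (f = -4 + 10615 = 10611)
x = 15868 (x = (10611 + 12091) - 6834 = 22702 - 6834 = 15868)
4056 + x = 4056 + 15868 = 19924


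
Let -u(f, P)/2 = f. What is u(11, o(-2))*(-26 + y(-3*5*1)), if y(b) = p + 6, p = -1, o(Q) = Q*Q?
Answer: 462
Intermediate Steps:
o(Q) = Q²
u(f, P) = -2*f
y(b) = 5 (y(b) = -1 + 6 = 5)
u(11, o(-2))*(-26 + y(-3*5*1)) = (-2*11)*(-26 + 5) = -22*(-21) = 462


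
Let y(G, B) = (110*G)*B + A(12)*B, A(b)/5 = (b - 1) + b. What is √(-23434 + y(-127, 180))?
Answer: I*√2517334 ≈ 1586.6*I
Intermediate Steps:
A(b) = -5 + 10*b (A(b) = 5*((b - 1) + b) = 5*((-1 + b) + b) = 5*(-1 + 2*b) = -5 + 10*b)
y(G, B) = 115*B + 110*B*G (y(G, B) = (110*G)*B + (-5 + 10*12)*B = 110*B*G + (-5 + 120)*B = 110*B*G + 115*B = 115*B + 110*B*G)
√(-23434 + y(-127, 180)) = √(-23434 + 5*180*(23 + 22*(-127))) = √(-23434 + 5*180*(23 - 2794)) = √(-23434 + 5*180*(-2771)) = √(-23434 - 2493900) = √(-2517334) = I*√2517334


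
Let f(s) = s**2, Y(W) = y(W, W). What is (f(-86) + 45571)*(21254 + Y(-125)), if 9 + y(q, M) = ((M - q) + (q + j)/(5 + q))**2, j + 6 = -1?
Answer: 112534800507/100 ≈ 1.1253e+9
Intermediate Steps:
j = -7 (j = -6 - 1 = -7)
y(q, M) = -9 + (M - q + (-7 + q)/(5 + q))**2 (y(q, M) = -9 + ((M - q) + (q - 7)/(5 + q))**2 = -9 + ((M - q) + (-7 + q)/(5 + q))**2 = -9 + (M - q + (-7 + q)/(5 + q))**2)
Y(W) = -9 + (7 - W)**2/(5 + W)**2 (Y(W) = -9 + (7 + W**2 - 5*W + 4*W - W*W)**2/(5 + W)**2 = -9 + (7 + W**2 - 5*W + 4*W - W**2)**2/(5 + W)**2 = -9 + (7 - W)**2/(5 + W)**2)
(f(-86) + 45571)*(21254 + Y(-125)) = ((-86)**2 + 45571)*(21254 + (-9 + (7 - 1*(-125))**2/(5 - 125)**2)) = (7396 + 45571)*(21254 + (-9 + (7 + 125)**2/(-120)**2)) = 52967*(21254 + (-9 + (1/14400)*132**2)) = 52967*(21254 + (-9 + (1/14400)*17424)) = 52967*(21254 + (-9 + 121/100)) = 52967*(21254 - 779/100) = 52967*(2124621/100) = 112534800507/100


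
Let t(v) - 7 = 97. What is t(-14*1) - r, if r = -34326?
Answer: 34430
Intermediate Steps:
t(v) = 104 (t(v) = 7 + 97 = 104)
t(-14*1) - r = 104 - 1*(-34326) = 104 + 34326 = 34430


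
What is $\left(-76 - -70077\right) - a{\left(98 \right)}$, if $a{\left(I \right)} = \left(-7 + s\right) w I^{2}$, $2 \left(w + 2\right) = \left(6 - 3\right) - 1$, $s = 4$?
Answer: $41189$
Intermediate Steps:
$w = -1$ ($w = -2 + \frac{\left(6 - 3\right) - 1}{2} = -2 + \frac{3 - 1}{2} = -2 + \frac{1}{2} \cdot 2 = -2 + 1 = -1$)
$a{\left(I \right)} = 3 I^{2}$ ($a{\left(I \right)} = \left(-7 + 4\right) \left(-1\right) I^{2} = \left(-3\right) \left(-1\right) I^{2} = 3 I^{2}$)
$\left(-76 - -70077\right) - a{\left(98 \right)} = \left(-76 - -70077\right) - 3 \cdot 98^{2} = \left(-76 + 70077\right) - 3 \cdot 9604 = 70001 - 28812 = 41189$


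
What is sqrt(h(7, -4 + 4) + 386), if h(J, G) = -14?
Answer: 2*sqrt(93) ≈ 19.287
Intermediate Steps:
sqrt(h(7, -4 + 4) + 386) = sqrt(-14 + 386) = sqrt(372) = 2*sqrt(93)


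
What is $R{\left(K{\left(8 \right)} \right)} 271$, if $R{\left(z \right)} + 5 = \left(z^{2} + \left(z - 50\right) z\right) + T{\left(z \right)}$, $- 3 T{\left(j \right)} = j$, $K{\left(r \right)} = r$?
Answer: $- \frac{227369}{3} \approx -75790.0$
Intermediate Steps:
$T{\left(j \right)} = - \frac{j}{3}$
$R{\left(z \right)} = -5 + z^{2} - \frac{z}{3} + z \left(-50 + z\right)$ ($R{\left(z \right)} = -5 - \left(- z^{2} + \frac{z}{3} - \left(z - 50\right) z\right) = -5 - \left(- z^{2} + \frac{z}{3} - \left(-50 + z\right) z\right) = -5 - \left(- z^{2} + \frac{z}{3} - z \left(-50 + z\right)\right) = -5 + \left(z^{2} - \frac{z}{3} + z \left(-50 + z\right)\right) = -5 + z^{2} - \frac{z}{3} + z \left(-50 + z\right)$)
$R{\left(K{\left(8 \right)} \right)} 271 = \left(-5 + 2 \cdot 8^{2} - \frac{1208}{3}\right) 271 = \left(-5 + 2 \cdot 64 - \frac{1208}{3}\right) 271 = \left(-5 + 128 - \frac{1208}{3}\right) 271 = \left(- \frac{839}{3}\right) 271 = - \frac{227369}{3}$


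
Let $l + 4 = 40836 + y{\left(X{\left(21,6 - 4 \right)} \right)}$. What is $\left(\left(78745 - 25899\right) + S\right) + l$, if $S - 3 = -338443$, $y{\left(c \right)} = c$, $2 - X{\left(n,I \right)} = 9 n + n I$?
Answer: $-244991$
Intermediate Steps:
$X{\left(n,I \right)} = 2 - 9 n - I n$ ($X{\left(n,I \right)} = 2 - \left(9 n + n I\right) = 2 - \left(9 n + I n\right) = 2 - 9 n - I n$)
$S = -338440$ ($S = 3 - 338443 = -338440$)
$l = 40603$ ($l = -4 + \left(40836 - \left(187 + \left(6 - 4\right) 21\right)\right) = -4 + \left(40836 - \left(187 + 42\right)\right) = -4 + \left(40836 - 229\right) = -4 + 40607 = 40603$)
$\left(\left(78745 - 25899\right) + S\right) + l = \left(\left(78745 - 25899\right) - 338440\right) + 40603 = \left(52846 - 338440\right) + 40603 = -285594 + 40603 = -244991$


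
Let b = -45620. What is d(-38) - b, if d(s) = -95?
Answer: 45525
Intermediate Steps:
d(-38) - b = -95 - 1*(-45620) = -95 + 45620 = 45525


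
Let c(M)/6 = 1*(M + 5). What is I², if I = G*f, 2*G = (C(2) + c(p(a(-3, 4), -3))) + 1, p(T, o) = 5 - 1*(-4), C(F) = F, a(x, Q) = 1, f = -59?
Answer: 26347689/4 ≈ 6.5869e+6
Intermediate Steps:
p(T, o) = 9 (p(T, o) = 5 + 4 = 9)
c(M) = 30 + 6*M (c(M) = 6*(1*(M + 5)) = 6*(1*(5 + M)) = 6*(5 + M) = 30 + 6*M)
G = 87/2 (G = ((2 + (30 + 6*9)) + 1)/2 = ((2 + (30 + 54)) + 1)/2 = ((2 + 84) + 1)/2 = (86 + 1)/2 = (½)*87 = 87/2 ≈ 43.500)
I = -5133/2 (I = (87/2)*(-59) = -5133/2 ≈ -2566.5)
I² = (-5133/2)² = 26347689/4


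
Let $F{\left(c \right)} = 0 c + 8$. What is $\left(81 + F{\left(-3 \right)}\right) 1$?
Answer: $89$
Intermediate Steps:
$F{\left(c \right)} = 8$ ($F{\left(c \right)} = 0 + 8 = 8$)
$\left(81 + F{\left(-3 \right)}\right) 1 = \left(81 + 8\right) 1 = 89 \cdot 1 = 89$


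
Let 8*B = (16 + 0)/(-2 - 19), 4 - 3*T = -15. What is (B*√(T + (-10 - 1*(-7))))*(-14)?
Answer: 4*√30/9 ≈ 2.4343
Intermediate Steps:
T = 19/3 (T = 4/3 - ⅓*(-15) = 4/3 + 5 = 19/3 ≈ 6.3333)
B = -2/21 (B = ((16 + 0)/(-2 - 19))/8 = (16/(-21))/8 = (16*(-1/21))/8 = (⅛)*(-16/21) = -2/21 ≈ -0.095238)
(B*√(T + (-10 - 1*(-7))))*(-14) = -2*√(19/3 + (-10 - 1*(-7)))/21*(-14) = -2*√(19/3 + (-10 + 7))/21*(-14) = -2*√(19/3 - 3)/21*(-14) = -2*√30/63*(-14) = 4*√30/9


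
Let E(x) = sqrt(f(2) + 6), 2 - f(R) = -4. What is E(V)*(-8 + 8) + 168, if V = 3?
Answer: 168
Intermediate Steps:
f(R) = 6 (f(R) = 2 - 1*(-4) = 2 + 4 = 6)
E(x) = 2*sqrt(3) (E(x) = sqrt(6 + 6) = sqrt(12) = 2*sqrt(3))
E(V)*(-8 + 8) + 168 = (2*sqrt(3))*(-8 + 8) + 168 = (2*sqrt(3))*0 + 168 = 0 + 168 = 168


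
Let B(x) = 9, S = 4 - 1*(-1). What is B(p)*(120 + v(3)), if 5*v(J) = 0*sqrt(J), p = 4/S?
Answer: 1080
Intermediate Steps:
S = 5 (S = 4 + 1 = 5)
p = 4/5 ≈ 0.80000
v(J) = 0 (v(J) = (0*sqrt(J))/5 = (1/5)*0 = 0)
B(p)*(120 + v(3)) = 9*(120 + 0) = 9*120 = 1080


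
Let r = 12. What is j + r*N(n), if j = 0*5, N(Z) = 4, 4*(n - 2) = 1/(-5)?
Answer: 48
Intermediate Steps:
n = 39/20 (n = 2 + (1/(-5))/4 = 2 + (1*(-⅕))/4 = 2 + (¼)*(-⅕) = 2 - 1/20 = 39/20 ≈ 1.9500)
j = 0
j + r*N(n) = 0 + 12*4 = 0 + 48 = 48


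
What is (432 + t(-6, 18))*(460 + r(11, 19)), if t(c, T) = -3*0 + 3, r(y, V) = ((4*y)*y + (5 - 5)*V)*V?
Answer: 4200360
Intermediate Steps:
r(y, V) = 4*V*y**2 (r(y, V) = (4*y**2 + 0*V)*V = (4*y**2 + 0)*V = (4*y**2)*V = 4*V*y**2)
t(c, T) = 3 (t(c, T) = 0 + 3 = 3)
(432 + t(-6, 18))*(460 + r(11, 19)) = (432 + 3)*(460 + 4*19*11**2) = 435*(460 + 4*19*121) = 435*(460 + 9196) = 435*9656 = 4200360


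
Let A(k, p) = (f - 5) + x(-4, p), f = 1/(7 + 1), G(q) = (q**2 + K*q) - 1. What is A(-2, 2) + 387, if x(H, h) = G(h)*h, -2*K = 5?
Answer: 3025/8 ≈ 378.13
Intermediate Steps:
K = -5/2 (K = -1/2*5 = -5/2 ≈ -2.5000)
G(q) = -1 + q**2 - 5*q/2 (G(q) = (q**2 - 5*q/2) - 1 = -1 + q**2 - 5*q/2)
f = 1/8 ≈ 0.12500
x(H, h) = h*(-1 + h**2 - 5*h/2) (x(H, h) = (-1 + h**2 - 5*h/2)*h = h*(-1 + h**2 - 5*h/2))
A(k, p) = -39/8 + p*(-1 + p**2 - 5*p/2) (A(k, p) = (1/8 - 5) + p*(-1 + p**2 - 5*p/2) = -39/8 + p*(-1 + p**2 - 5*p/2))
A(-2, 2) + 387 = (-39/8 + 2**3 - 1*2 - 5/2*2**2) + 387 = (-39/8 + 8 - 2 - 5/2*4) + 387 = (-39/8 + 8 - 2 - 10) + 387 = -71/8 + 387 = 3025/8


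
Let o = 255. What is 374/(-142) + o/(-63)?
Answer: -9962/1491 ≈ -6.6814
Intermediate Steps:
374/(-142) + o/(-63) = 374/(-142) + 255/(-63) = 374*(-1/142) + 255*(-1/63) = -187/71 - 85/21 = -9962/1491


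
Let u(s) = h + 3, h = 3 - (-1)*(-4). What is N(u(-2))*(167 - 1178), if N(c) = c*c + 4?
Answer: -8088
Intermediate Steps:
h = -1 (h = 3 - 1*4 = 3 - 4 = -1)
u(s) = 2 (u(s) = -1 + 3 = 2)
N(c) = 4 + c**2 (N(c) = c**2 + 4 = 4 + c**2)
N(u(-2))*(167 - 1178) = (4 + 2**2)*(167 - 1178) = (4 + 4)*(-1011) = 8*(-1011) = -8088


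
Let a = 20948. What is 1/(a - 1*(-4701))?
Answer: 1/25649 ≈ 3.8988e-5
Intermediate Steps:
1/(a - 1*(-4701)) = 1/(20948 - 1*(-4701)) = 1/(20948 + 4701) = 1/25649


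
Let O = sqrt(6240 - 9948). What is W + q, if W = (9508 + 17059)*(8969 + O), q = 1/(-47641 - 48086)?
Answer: 22809774325520/95727 + 159402*I*sqrt(103) ≈ 2.3828e+8 + 1.6178e+6*I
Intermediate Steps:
O = 6*I*sqrt(103) (O = sqrt(-3708) = 6*I*sqrt(103) ≈ 60.893*I)
q = -1/95727 (q = 1/(-95727) = -1/95727 ≈ -1.0446e-5)
W = 238279423 + 159402*I*sqrt(103) (W = (9508 + 17059)*(8969 + 6*I*sqrt(103)) = 26567*(8969 + 6*I*sqrt(103)) = 238279423 + 159402*I*sqrt(103) ≈ 2.3828e+8 + 1.6178e+6*I)
W + q = (238279423 + 159402*I*sqrt(103)) - 1/95727 = 22809774325520/95727 + 159402*I*sqrt(103)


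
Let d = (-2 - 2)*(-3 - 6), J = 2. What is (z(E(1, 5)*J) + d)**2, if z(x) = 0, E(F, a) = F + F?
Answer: 1296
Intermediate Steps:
E(F, a) = 2*F
d = 36 (d = -4*(-9) = 36)
(z(E(1, 5)*J) + d)**2 = (0 + 36)**2 = 36**2 = 1296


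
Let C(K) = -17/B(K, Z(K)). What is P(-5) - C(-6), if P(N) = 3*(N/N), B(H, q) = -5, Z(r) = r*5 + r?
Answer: -⅖ ≈ -0.40000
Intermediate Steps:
Z(r) = 6*r (Z(r) = 5*r + r = 6*r)
P(N) = 3 (P(N) = 3*1 = 3)
C(K) = 17/5 (C(K) = -17/(-5) = -17*(-⅕) = 17/5)
P(-5) - C(-6) = 3 - 1*17/5 = 3 - 17/5 = -⅖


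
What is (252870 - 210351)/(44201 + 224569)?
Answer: 14173/89590 ≈ 0.15820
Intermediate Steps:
(252870 - 210351)/(44201 + 224569) = 42519/268770 = 42519*(1/268770) = 14173/89590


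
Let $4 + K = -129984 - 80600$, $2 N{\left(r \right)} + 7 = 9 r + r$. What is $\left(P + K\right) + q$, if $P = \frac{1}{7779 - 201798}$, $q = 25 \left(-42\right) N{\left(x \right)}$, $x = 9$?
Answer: $- \frac{49312451098}{194019} \approx -2.5416 \cdot 10^{5}$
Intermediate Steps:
$N{\left(r \right)} = - \frac{7}{2} + 5 r$ ($N{\left(r \right)} = - \frac{7}{2} + \frac{9 r + r}{2} = - \frac{7}{2} + \frac{10 r}{2} = - \frac{7}{2} + 5 r$)
$q = -43575$ ($q = 25 \left(-42\right) \left(- \frac{7}{2} + 5 \cdot 9\right) = - 1050 \left(- \frac{7}{2} + 45\right) = \left(-1050\right) \frac{83}{2} = -43575$)
$P = - \frac{1}{194019}$ ($P = \frac{1}{-194019} = - \frac{1}{194019} \approx -5.1541 \cdot 10^{-6}$)
$K = -210588$ ($K = -4 - 210584 = -210588$)
$\left(P + K\right) + q = \left(- \frac{1}{194019} - 210588\right) - 43575 = - \frac{40858073173}{194019} - 43575 = - \frac{49312451098}{194019}$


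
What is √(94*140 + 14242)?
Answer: √27402 ≈ 165.54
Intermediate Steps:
√(94*140 + 14242) = √(13160 + 14242) = √27402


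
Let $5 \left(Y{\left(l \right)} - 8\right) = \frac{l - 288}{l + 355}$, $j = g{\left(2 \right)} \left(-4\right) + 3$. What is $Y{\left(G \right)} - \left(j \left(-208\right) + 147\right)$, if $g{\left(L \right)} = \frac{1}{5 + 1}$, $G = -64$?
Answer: $\frac{503563}{1455} \approx 346.09$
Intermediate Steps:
$g{\left(L \right)} = \frac{1}{6}$
$j = \frac{7}{3}$ ($j = \frac{1}{6} \left(-4\right) + 3 = - \frac{2}{3} + 3 = \frac{7}{3} \approx 2.3333$)
$Y{\left(l \right)} = 8 + \frac{-288 + l}{5 \left(355 + l\right)}$ ($Y{\left(l \right)} = 8 + \frac{\left(l - 288\right) \frac{1}{l + 355}}{5} = 8 + \frac{\left(-288 + l\right) \frac{1}{355 + l}}{5} = 8 + \frac{\frac{1}{355 + l} \left(-288 + l\right)}{5} = 8 + \frac{-288 + l}{5 \left(355 + l\right)}$)
$Y{\left(G \right)} - \left(j \left(-208\right) + 147\right) = \frac{13912 + 41 \left(-64\right)}{5 \left(355 - 64\right)} - \left(\frac{7}{3} \left(-208\right) + 147\right) = \frac{13912 - 2624}{5 \cdot 291} - \left(- \frac{1456}{3} + 147\right) = \frac{1}{5} \cdot \frac{1}{291} \cdot 11288 - - \frac{1015}{3} = \frac{11288}{1455} + \frac{1015}{3} = \frac{503563}{1455}$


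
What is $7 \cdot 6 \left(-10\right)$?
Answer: $-420$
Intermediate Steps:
$7 \cdot 6 \left(-10\right) = 42 \left(-10\right) = -420$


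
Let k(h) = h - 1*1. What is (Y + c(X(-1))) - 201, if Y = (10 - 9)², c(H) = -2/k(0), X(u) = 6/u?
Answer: -198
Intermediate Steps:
k(h) = -1 + h (k(h) = h - 1 = -1 + h)
c(H) = 2 (c(H) = -2/(-1 + 0) = -2/(-1) = -2*(-1) = 2)
Y = 1 (Y = 1² = 1)
(Y + c(X(-1))) - 201 = (1 + 2) - 201 = 3 - 201 = -198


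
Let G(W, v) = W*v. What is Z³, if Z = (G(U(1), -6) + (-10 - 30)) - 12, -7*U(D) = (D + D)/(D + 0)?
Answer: -43614208/343 ≈ -1.2716e+5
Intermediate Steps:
U(D) = -2/7 (U(D) = -(D + D)/(7*(D + 0)) = -2*D/(7*D) = -⅐*2 = -2/7)
Z = -352/7 (Z = (-2/7*(-6) + (-10 - 30)) - 12 = (12/7 - 40) - 12 = -268/7 - 12 = -352/7 ≈ -50.286)
Z³ = (-352/7)³ = -43614208/343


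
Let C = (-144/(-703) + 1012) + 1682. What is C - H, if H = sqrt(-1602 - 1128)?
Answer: 1894026/703 - I*sqrt(2730) ≈ 2694.2 - 52.249*I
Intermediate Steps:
H = I*sqrt(2730) (H = sqrt(-2730) = I*sqrt(2730) ≈ 52.249*I)
C = 1894026/703 (C = (-144*(-1/703) + 1012) + 1682 = (144/703 + 1012) + 1682 = 711580/703 + 1682 = 1894026/703 ≈ 2694.2)
C - H = 1894026/703 - I*sqrt(2730)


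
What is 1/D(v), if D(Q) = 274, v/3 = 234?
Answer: 1/274 ≈ 0.0036496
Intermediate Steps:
v = 702 (v = 3*234 = 702)
1/D(v) = 1/274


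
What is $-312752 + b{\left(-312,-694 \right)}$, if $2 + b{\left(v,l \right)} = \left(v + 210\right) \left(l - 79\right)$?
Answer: $-233908$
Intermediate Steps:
$b{\left(v,l \right)} = -2 + \left(-79 + l\right) \left(210 + v\right)$ ($b{\left(v,l \right)} = -2 + \left(v + 210\right) \left(l - 79\right) = -2 + \left(210 + v\right) \left(-79 + l\right) = -2 + \left(-79 + l\right) \left(210 + v\right)$)
$-312752 + b{\left(-312,-694 \right)} = -312752 - -78844 = -312752 + \left(-16592 + 24648 - 145740 + 216528\right) = -312752 + 78844 = -233908$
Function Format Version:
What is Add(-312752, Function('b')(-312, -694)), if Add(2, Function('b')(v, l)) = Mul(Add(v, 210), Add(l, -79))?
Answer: -233908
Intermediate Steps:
Function('b')(v, l) = Add(-2, Mul(Add(-79, l), Add(210, v))) (Function('b')(v, l) = Add(-2, Mul(Add(v, 210), Add(l, -79))) = Add(-2, Mul(Add(210, v), Add(-79, l))) = Add(-2, Mul(Add(-79, l), Add(210, v))))
Add(-312752, Function('b')(-312, -694)) = Add(-312752, Add(-16592, Mul(-79, -312), Mul(210, -694), Mul(-694, -312))) = Add(-312752, Add(-16592, 24648, -145740, 216528)) = Add(-312752, 78844) = -233908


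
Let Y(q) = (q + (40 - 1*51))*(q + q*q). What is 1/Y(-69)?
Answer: -1/375360 ≈ -2.6641e-6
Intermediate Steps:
Y(q) = (-11 + q)*(q + q**2) (Y(q) = (q + (40 - 51))*(q + q**2) = (q - 11)*(q + q**2) = (-11 + q)*(q + q**2))
1/Y(-69) = 1/(-69*(-11 + (-69)**2 - 10*(-69))) = 1/(-69*(-11 + 4761 + 690)) = 1/(-69*5440) = 1/(-375360) = -1/375360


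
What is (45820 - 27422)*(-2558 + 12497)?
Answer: 182857722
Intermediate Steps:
(45820 - 27422)*(-2558 + 12497) = 18398*9939 = 182857722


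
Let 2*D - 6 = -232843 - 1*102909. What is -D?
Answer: 167873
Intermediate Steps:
D = -167873 (D = 3 + (-232843 - 1*102909)/2 = 3 + (-232843 - 102909)/2 = 3 + (½)*(-335752) = 3 - 167876 = -167873)
-D = -1*(-167873) = 167873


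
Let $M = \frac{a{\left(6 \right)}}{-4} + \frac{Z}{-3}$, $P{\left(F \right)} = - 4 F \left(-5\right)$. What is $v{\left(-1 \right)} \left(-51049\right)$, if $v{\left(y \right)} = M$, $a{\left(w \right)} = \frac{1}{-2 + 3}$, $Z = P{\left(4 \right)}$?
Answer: $\frac{16488827}{12} \approx 1.3741 \cdot 10^{6}$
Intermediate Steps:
$P{\left(F \right)} = 20 F$ ($P{\left(F \right)} = - 4 \left(- 5 F\right) = 20 F$)
$Z = 80$ ($Z = 20 \cdot 4 = 80$)
$a{\left(w \right)} = 1$ ($a{\left(w \right)} = 1^{-1} = 1$)
$M = - \frac{323}{12}$ ($M = 1 \frac{1}{-4} + \frac{80}{-3} = 1 \left(- \frac{1}{4}\right) + 80 \left(- \frac{1}{3}\right) = - \frac{1}{4} - \frac{80}{3} = - \frac{323}{12} \approx -26.917$)
$v{\left(y \right)} = - \frac{323}{12}$
$v{\left(-1 \right)} \left(-51049\right) = \left(- \frac{323}{12}\right) \left(-51049\right) = \frac{16488827}{12}$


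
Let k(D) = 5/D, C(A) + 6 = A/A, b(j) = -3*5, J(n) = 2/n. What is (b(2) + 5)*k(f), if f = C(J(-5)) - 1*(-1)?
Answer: 25/2 ≈ 12.500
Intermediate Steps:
b(j) = -15
C(A) = -5 (C(A) = -6 + A/A = -6 + 1 = -5)
f = -4 (f = -5 - 1*(-1) = -5 + 1 = -4)
(b(2) + 5)*k(f) = (-15 + 5)*(5/(-4)) = -50*(-1)/4 = -10*(-5/4) = 25/2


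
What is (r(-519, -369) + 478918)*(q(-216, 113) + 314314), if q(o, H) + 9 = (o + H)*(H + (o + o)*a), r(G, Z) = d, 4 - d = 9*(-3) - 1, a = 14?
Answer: 443320909500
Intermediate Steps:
d = 32 (d = 4 - (9*(-3) - 1) = 4 - (-27 - 1) = 4 - 1*(-28) = 4 + 28 = 32)
r(G, Z) = 32
q(o, H) = -9 + (H + o)*(H + 28*o) (q(o, H) = -9 + (o + H)*(H + (o + o)*14) = -9 + (H + o)*(H + (2*o)*14) = -9 + (H + o)*(H + 28*o))
(r(-519, -369) + 478918)*(q(-216, 113) + 314314) = (32 + 478918)*((-9 + 113**2 + 28*(-216)**2 + 29*113*(-216)) + 314314) = 478950*((-9 + 12769 + 28*46656 - 707832) + 314314) = 478950*((-9 + 12769 + 1306368 - 707832) + 314314) = 478950*(611296 + 314314) = 478950*925610 = 443320909500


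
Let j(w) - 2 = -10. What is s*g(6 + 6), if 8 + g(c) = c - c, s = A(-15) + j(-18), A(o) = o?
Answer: 184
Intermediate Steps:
j(w) = -8 (j(w) = 2 - 10 = -8)
s = -23 (s = -15 - 8 = -23)
g(c) = -8 (g(c) = -8 + (c - c) = -8 + 0 = -8)
s*g(6 + 6) = -23*(-8) = 184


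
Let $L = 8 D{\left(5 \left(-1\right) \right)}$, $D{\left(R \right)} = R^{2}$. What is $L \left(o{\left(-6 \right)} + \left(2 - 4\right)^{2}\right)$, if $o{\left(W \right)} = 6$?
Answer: $2000$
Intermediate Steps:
$L = 200$ ($L = 8 \left(5 \left(-1\right)\right)^{2} = 8 \left(-5\right)^{2} = 8 \cdot 25 = 200$)
$L \left(o{\left(-6 \right)} + \left(2 - 4\right)^{2}\right) = 200 \left(6 + \left(2 - 4\right)^{2}\right) = 200 \left(6 + \left(-2\right)^{2}\right) = 200 \left(6 + 4\right) = 200 \cdot 10 = 2000$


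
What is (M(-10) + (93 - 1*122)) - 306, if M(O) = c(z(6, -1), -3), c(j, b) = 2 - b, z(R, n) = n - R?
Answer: -330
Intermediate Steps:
M(O) = 5 (M(O) = 2 - 1*(-3) = 2 + 3 = 5)
(M(-10) + (93 - 1*122)) - 306 = (5 + (93 - 1*122)) - 306 = (5 + (93 - 122)) - 306 = (5 - 29) - 306 = -24 - 306 = -330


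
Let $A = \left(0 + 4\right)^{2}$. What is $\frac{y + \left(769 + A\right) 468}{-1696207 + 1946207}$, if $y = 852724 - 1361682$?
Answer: $- \frac{70789}{125000} \approx -0.56631$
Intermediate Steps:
$A = 16$ ($A = 4^{2} = 16$)
$y = -508958$
$\frac{y + \left(769 + A\right) 468}{-1696207 + 1946207} = \frac{-508958 + \left(769 + 16\right) 468}{-1696207 + 1946207} = \frac{-508958 + 785 \cdot 468}{250000} = \left(-508958 + 367380\right) \frac{1}{250000} = \left(-141578\right) \frac{1}{250000} = - \frac{70789}{125000}$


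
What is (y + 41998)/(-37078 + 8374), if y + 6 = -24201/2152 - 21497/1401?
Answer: -126523697239/86541182208 ≈ -1.4620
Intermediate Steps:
y = -98256857/3014952 (y = -6 + (-24201/2152 - 21497/1401) = -6 - 80167145/3014952 = -98256857/3014952 ≈ -32.590)
(y + 41998)/(-37078 + 8374) = (-98256857/3014952 + 41998)/(-37078 + 8374) = (126523697239/3014952)/(-28704) = (126523697239/3014952)*(-1/28704) = -126523697239/86541182208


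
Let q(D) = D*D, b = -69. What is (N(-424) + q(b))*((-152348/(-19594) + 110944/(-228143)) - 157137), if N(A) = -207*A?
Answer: -32496488649090892377/2235116971 ≈ -1.4539e+10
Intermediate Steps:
q(D) = D²
(N(-424) + q(b))*((-152348/(-19594) + 110944/(-228143)) - 157137) = (-207*(-424) + (-69)²)*((-152348/(-19594) + 110944/(-228143)) - 157137) = (87768 + 4761)*((-152348*(-1/19594) + 110944*(-1/228143)) - 157137) = 92529*((76174/9797 - 110944/228143) - 157137) = 92529*(16291646514/2235116971 - 157137) = 92529*(-351203283825513/2235116971) = -32496488649090892377/2235116971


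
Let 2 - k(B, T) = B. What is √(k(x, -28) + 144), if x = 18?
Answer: 8*√2 ≈ 11.314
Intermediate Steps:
k(B, T) = 2 - B
√(k(x, -28) + 144) = √((2 - 1*18) + 144) = √((2 - 18) + 144) = √(-16 + 144) = √128 = 8*√2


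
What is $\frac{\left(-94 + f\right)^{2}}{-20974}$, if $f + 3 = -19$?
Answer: $- \frac{6728}{10487} \approx -0.64156$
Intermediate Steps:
$f = -22$ ($f = -3 - 19 = -22$)
$\frac{\left(-94 + f\right)^{2}}{-20974} = \frac{\left(-94 - 22\right)^{2}}{-20974} = \left(-116\right)^{2} \left(- \frac{1}{20974}\right) = 13456 \left(- \frac{1}{20974}\right) = - \frac{6728}{10487}$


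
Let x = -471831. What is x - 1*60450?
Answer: -532281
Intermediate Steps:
x - 1*60450 = -471831 - 1*60450 = -471831 - 60450 = -532281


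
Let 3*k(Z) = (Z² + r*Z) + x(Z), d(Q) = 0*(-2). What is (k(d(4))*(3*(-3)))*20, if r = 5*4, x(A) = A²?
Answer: 0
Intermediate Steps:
d(Q) = 0
r = 20
k(Z) = 2*Z²/3 + 20*Z/3 (k(Z) = ((Z² + 20*Z) + Z²)/3 = (2*Z² + 20*Z)/3 = 2*Z²/3 + 20*Z/3)
(k(d(4))*(3*(-3)))*20 = (((⅔)*0*(10 + 0))*(3*(-3)))*20 = (((⅔)*0*10)*(-9))*20 = (0*(-9))*20 = 0*20 = 0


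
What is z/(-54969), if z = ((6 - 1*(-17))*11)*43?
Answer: -10879/54969 ≈ -0.19791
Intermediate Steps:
z = 10879 (z = ((6 + 17)*11)*43 = (23*11)*43 = 253*43 = 10879)
z/(-54969) = 10879/(-54969) = 10879*(-1/54969) = -10879/54969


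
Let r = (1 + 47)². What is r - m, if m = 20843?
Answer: -18539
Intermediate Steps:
r = 2304 (r = 48² = 2304)
r - m = 2304 - 1*20843 = 2304 - 20843 = -18539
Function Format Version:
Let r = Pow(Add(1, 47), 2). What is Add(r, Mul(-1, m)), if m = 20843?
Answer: -18539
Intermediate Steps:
r = 2304 (r = Pow(48, 2) = 2304)
Add(r, Mul(-1, m)) = Add(2304, Mul(-1, 20843)) = Add(2304, -20843) = -18539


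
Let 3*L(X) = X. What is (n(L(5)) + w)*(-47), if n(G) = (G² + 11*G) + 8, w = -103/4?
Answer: -5687/36 ≈ -157.97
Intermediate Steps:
L(X) = X/3
w = -103/4 (w = -103*¼ = -103/4 ≈ -25.750)
n(G) = 8 + G² + 11*G
(n(L(5)) + w)*(-47) = ((8 + ((⅓)*5)² + 11*((⅓)*5)) - 103/4)*(-47) = ((8 + (5/3)² + 11*(5/3)) - 103/4)*(-47) = ((8 + 25/9 + 55/3) - 103/4)*(-47) = (262/9 - 103/4)*(-47) = (121/36)*(-47) = -5687/36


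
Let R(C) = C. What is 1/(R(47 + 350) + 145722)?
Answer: 1/146119 ≈ 6.8437e-6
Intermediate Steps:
1/(R(47 + 350) + 145722) = 1/((47 + 350) + 145722) = 1/(397 + 145722) = 1/146119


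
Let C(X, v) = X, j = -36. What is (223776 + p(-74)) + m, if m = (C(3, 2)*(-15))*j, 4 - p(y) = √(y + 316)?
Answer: 225400 - 11*√2 ≈ 2.2538e+5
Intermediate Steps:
p(y) = 4 - √(316 + y) (p(y) = 4 - √(y + 316) = 4 - √(316 + y))
m = 1620 (m = (3*(-15))*(-36) = -45*(-36) = 1620)
(223776 + p(-74)) + m = (223776 + (4 - √(316 - 74))) + 1620 = (223776 + (4 - √242)) + 1620 = (223776 + (4 - 11*√2)) + 1620 = (223780 - 11*√2) + 1620 = 225400 - 11*√2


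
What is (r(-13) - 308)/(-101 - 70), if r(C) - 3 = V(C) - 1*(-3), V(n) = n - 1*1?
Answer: 316/171 ≈ 1.8480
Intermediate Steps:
V(n) = -1 + n (V(n) = n - 1 = -1 + n)
r(C) = 5 + C (r(C) = 3 + ((-1 + C) - 1*(-3)) = 3 + ((-1 + C) + 3) = 3 + (2 + C) = 5 + C)
(r(-13) - 308)/(-101 - 70) = ((5 - 13) - 308)/(-101 - 70) = (-8 - 308)/(-171) = -316*(-1/171) = 316/171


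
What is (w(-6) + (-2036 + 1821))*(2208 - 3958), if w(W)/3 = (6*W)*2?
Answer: 754250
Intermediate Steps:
w(W) = 36*W (w(W) = 3*((6*W)*2) = 3*(12*W) = 36*W)
(w(-6) + (-2036 + 1821))*(2208 - 3958) = (36*(-6) + (-2036 + 1821))*(2208 - 3958) = (-216 - 215)*(-1750) = -431*(-1750) = 754250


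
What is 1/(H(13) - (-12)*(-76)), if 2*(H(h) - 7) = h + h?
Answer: -1/892 ≈ -0.0011211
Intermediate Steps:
H(h) = 7 + h (H(h) = 7 + (h + h)/2 = 7 + (2*h)/2 = 7 + h)
1/(H(13) - (-12)*(-76)) = 1/((7 + 13) - (-12)*(-76)) = 1/(20 - 12*76) = 1/(20 - 912) = 1/(-892) = -1/892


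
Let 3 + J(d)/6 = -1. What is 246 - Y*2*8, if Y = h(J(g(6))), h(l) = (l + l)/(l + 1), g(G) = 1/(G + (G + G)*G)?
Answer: 4890/23 ≈ 212.61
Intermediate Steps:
g(G) = 1/(G + 2*G²) (g(G) = 1/(G + (2*G)*G) = 1/(G + 2*G²))
J(d) = -24 (J(d) = -18 + 6*(-1) = -18 - 6 = -24)
h(l) = 2*l/(1 + l) (h(l) = (2*l)/(1 + l) = 2*l/(1 + l))
Y = 48/23 (Y = 2*(-24)/(1 - 24) = 2*(-24)/(-23) = 2*(-24)*(-1/23) = 48/23 ≈ 2.0870)
246 - Y*2*8 = 246 - (48/23)*2*8 = 246 - 96*8/23 = 246 - 1*768/23 = 246 - 768/23 = 4890/23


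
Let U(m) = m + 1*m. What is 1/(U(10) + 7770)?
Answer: 1/7790 ≈ 0.00012837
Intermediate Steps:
U(m) = 2*m (U(m) = m + m = 2*m)
1/(U(10) + 7770) = 1/(2*10 + 7770) = 1/(20 + 7770) = 1/7790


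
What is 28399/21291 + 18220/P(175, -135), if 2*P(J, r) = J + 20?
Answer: 17364041/92261 ≈ 188.21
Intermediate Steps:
P(J, r) = 10 + J/2 (P(J, r) = (J + 20)/2 = (20 + J)/2 = 10 + J/2)
28399/21291 + 18220/P(175, -135) = 28399/21291 + 18220/(10 + (½)*175) = 28399*(1/21291) + 18220/(10 + 175/2) = 28399/21291 + 18220/(195/2) = 28399/21291 + 18220*(2/195) = 28399/21291 + 7288/39 = 17364041/92261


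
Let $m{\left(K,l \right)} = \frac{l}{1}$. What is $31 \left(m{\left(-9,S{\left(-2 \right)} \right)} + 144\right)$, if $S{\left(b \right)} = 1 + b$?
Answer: $4433$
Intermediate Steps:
$m{\left(K,l \right)} = l$ ($m{\left(K,l \right)} = l 1 = l$)
$31 \left(m{\left(-9,S{\left(-2 \right)} \right)} + 144\right) = 31 \left(\left(1 - 2\right) + 144\right) = 31 \left(-1 + 144\right) = 31 \cdot 143 = 4433$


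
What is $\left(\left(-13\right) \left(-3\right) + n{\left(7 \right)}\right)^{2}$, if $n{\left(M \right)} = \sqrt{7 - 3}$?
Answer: $1681$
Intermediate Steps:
$n{\left(M \right)} = 2$ ($n{\left(M \right)} = \sqrt{4} = 2$)
$\left(\left(-13\right) \left(-3\right) + n{\left(7 \right)}\right)^{2} = \left(\left(-13\right) \left(-3\right) + 2\right)^{2} = \left(39 + 2\right)^{2} = 41^{2} = 1681$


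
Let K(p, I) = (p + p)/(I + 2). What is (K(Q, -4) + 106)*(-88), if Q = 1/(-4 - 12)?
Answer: -18667/2 ≈ -9333.5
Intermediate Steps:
Q = -1/16 (Q = 1/(-16) = -1/16 ≈ -0.062500)
K(p, I) = 2*p/(2 + I) (K(p, I) = (2*p)/(2 + I) = 2*p/(2 + I))
(K(Q, -4) + 106)*(-88) = (2*(-1/16)/(2 - 4) + 106)*(-88) = (2*(-1/16)/(-2) + 106)*(-88) = (2*(-1/16)*(-½) + 106)*(-88) = (1/16 + 106)*(-88) = (1697/16)*(-88) = -18667/2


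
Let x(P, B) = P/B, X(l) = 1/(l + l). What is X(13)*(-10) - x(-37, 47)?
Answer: 246/611 ≈ 0.40262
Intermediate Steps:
X(l) = 1/(2*l)
X(13)*(-10) - x(-37, 47) = ((½)/13)*(-10) - (-37)/47 = ((½)*(1/13))*(-10) - (-37)/47 = (1/26)*(-10) - 1*(-37/47) = -5/13 + 37/47 = 246/611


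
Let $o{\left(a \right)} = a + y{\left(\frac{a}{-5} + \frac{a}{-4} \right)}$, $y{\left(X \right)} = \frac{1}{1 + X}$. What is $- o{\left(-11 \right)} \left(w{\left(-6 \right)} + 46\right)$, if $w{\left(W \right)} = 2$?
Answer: $\frac{61872}{119} \approx 519.93$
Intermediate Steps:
$o{\left(a \right)} = a + \frac{1}{1 - \frac{9 a}{20}}$ ($o{\left(a \right)} = a + \frac{1}{1 + \left(\frac{a}{-5} + \frac{a}{-4}\right)} = a + \frac{1}{1 + \left(a \left(- \frac{1}{5}\right) + a \left(- \frac{1}{4}\right)\right)} = a + \frac{1}{1 - \frac{9 a}{20}}$)
$- o{\left(-11 \right)} \left(w{\left(-6 \right)} + 46\right) = - \frac{-20 - 11 \left(-20 + 9 \left(-11\right)\right)}{-20 + 9 \left(-11\right)} \left(2 + 46\right) = - \frac{-20 - 11 \left(-20 - 99\right)}{-20 - 99} \cdot 48 = - \frac{-20 - -1309}{-119} \cdot 48 = - - \frac{-20 + 1309}{119} \cdot 48 = - \left(- \frac{1}{119}\right) 1289 \cdot 48 = - \frac{\left(-1289\right) 48}{119} = \left(-1\right) \left(- \frac{61872}{119}\right) = \frac{61872}{119}$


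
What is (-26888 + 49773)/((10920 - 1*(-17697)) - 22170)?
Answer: 22885/6447 ≈ 3.5497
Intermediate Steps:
(-26888 + 49773)/((10920 - 1*(-17697)) - 22170) = 22885/((10920 + 17697) - 22170) = 22885/(28617 - 22170) = 22885/6447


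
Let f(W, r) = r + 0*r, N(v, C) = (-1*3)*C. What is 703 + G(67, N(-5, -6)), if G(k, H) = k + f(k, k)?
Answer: 837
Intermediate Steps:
N(v, C) = -3*C
f(W, r) = r (f(W, r) = r + 0 = r)
G(k, H) = 2*k (G(k, H) = k + k = 2*k)
703 + G(67, N(-5, -6)) = 703 + 2*67 = 703 + 134 = 837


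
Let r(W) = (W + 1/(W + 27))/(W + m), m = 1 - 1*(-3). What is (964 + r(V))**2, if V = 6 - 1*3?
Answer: 837118489/900 ≈ 9.3013e+5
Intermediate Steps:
m = 4 (m = 1 + 3 = 4)
V = 3 (V = 6 - 3 = 3)
r(W) = (W + 1/(27 + W))/(4 + W) (r(W) = (W + 1/(W + 27))/(W + 4) = (W + 1/(27 + W))/(4 + W))
(964 + r(V))**2 = (964 + (1 + 3**2 + 27*3)/(108 + 3**2 + 31*3))**2 = (964 + (1 + 9 + 81)/(108 + 9 + 93))**2 = (964 + 91/210)**2 = (964 + (1/210)*91)**2 = (964 + 13/30)**2 = (28933/30)**2 = 837118489/900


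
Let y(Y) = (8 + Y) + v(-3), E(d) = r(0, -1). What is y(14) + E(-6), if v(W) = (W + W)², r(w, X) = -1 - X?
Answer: 58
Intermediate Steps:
v(W) = 4*W² (v(W) = (2*W)² = 4*W²)
E(d) = 0 (E(d) = -1 - 1*(-1) = -1 + 1 = 0)
y(Y) = 44 + Y (y(Y) = (8 + Y) + 4*(-3)² = (8 + Y) + 4*9 = (8 + Y) + 36 = 44 + Y)
y(14) + E(-6) = (44 + 14) + 0 = 58 + 0 = 58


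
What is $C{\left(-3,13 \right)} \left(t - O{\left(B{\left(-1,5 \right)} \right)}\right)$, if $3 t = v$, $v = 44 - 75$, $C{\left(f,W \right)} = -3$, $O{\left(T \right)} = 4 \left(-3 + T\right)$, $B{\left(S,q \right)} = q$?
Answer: $55$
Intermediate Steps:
$O{\left(T \right)} = -12 + 4 T$
$v = -31$
$t = - \frac{31}{3}$ ($t = \frac{1}{3} \left(-31\right) = - \frac{31}{3} \approx -10.333$)
$C{\left(-3,13 \right)} \left(t - O{\left(B{\left(-1,5 \right)} \right)}\right) = - 3 \left(- \frac{31}{3} - \left(-12 + 4 \cdot 5\right)\right) = - 3 \left(- \frac{31}{3} - \left(-12 + 20\right)\right) = - 3 \left(- \frac{31}{3} - 8\right) = \left(-3\right) \left(- \frac{55}{3}\right) = 55$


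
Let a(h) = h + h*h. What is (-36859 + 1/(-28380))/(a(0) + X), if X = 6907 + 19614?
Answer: -1046058421/752665980 ≈ -1.3898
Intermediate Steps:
X = 26521
a(h) = h + h²
(-36859 + 1/(-28380))/(a(0) + X) = (-36859 + 1/(-28380))/(0*(1 + 0) + 26521) = (-36859 - 1/28380)/(0*1 + 26521) = -1046058421/(28380*(0 + 26521)) = -1046058421/28380/26521 = -1046058421/28380*1/26521 = -1046058421/752665980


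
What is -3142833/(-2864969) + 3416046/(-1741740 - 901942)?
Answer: -739107430734/3787033487929 ≈ -0.19517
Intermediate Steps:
-3142833/(-2864969) + 3416046/(-1741740 - 901942) = -3142833*(-1/2864969) + 3416046/(-2643682) = 3142833/2864969 + 3416046*(-1/2643682) = 3142833/2864969 - 1708023/1321841 = -739107430734/3787033487929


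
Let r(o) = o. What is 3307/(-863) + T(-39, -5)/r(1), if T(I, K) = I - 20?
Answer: -54224/863 ≈ -62.832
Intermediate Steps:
T(I, K) = -20 + I
3307/(-863) + T(-39, -5)/r(1) = 3307/(-863) + (-20 - 39)/1 = 3307*(-1/863) - 59*1 = -3307/863 - 59 = -54224/863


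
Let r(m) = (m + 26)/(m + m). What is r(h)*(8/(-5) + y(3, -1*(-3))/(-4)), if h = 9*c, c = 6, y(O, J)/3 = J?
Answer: -77/27 ≈ -2.8519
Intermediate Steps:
y(O, J) = 3*J
h = 54 (h = 9*6 = 54)
r(m) = (26 + m)/(2*m) (r(m) = (26 + m)/((2*m)) = (26 + m)*(1/(2*m)) = (26 + m)/(2*m))
r(h)*(8/(-5) + y(3, -1*(-3))/(-4)) = ((½)*(26 + 54)/54)*(8/(-5) + (3*(-1*(-3)))/(-4)) = ((½)*(1/54)*80)*(8*(-⅕) + (3*3)*(-¼)) = 20*(-8/5 + 9*(-¼))/27 = 20*(-8/5 - 9/4)/27 = (20/27)*(-77/20) = -77/27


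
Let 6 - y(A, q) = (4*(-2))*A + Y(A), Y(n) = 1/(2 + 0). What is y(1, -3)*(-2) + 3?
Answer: -24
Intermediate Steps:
Y(n) = 1/2
y(A, q) = 11/2 + 8*A (y(A, q) = 6 - ((4*(-2))*A + 1/2) = 6 - (-8*A + 1/2) = 6 - (1/2 - 8*A) = 6 + (-1/2 + 8*A) = 11/2 + 8*A)
y(1, -3)*(-2) + 3 = (11/2 + 8*1)*(-2) + 3 = (11/2 + 8)*(-2) + 3 = (27/2)*(-2) + 3 = -27 + 3 = -24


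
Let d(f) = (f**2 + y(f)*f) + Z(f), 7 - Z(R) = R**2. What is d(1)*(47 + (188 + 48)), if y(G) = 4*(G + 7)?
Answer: 11037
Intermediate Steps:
Z(R) = 7 - R**2
y(G) = 28 + 4*G (y(G) = 4*(7 + G) = 28 + 4*G)
d(f) = 7 + f*(28 + 4*f) (d(f) = (f**2 + (28 + 4*f)*f) + (7 - f**2) = (f**2 + f*(28 + 4*f)) + (7 - f**2) = 7 + f*(28 + 4*f))
d(1)*(47 + (188 + 48)) = (7 + 4*1*(7 + 1))*(47 + (188 + 48)) = (7 + 4*1*8)*(47 + 236) = (7 + 32)*283 = 39*283 = 11037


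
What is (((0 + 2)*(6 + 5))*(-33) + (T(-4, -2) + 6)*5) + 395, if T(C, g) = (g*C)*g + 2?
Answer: -371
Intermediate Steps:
T(C, g) = 2 + C*g² (T(C, g) = (C*g)*g + 2 = C*g² + 2 = 2 + C*g²)
(((0 + 2)*(6 + 5))*(-33) + (T(-4, -2) + 6)*5) + 395 = (((0 + 2)*(6 + 5))*(-33) + ((2 - 4*(-2)²) + 6)*5) + 395 = ((2*11)*(-33) + ((2 - 4*4) + 6)*5) + 395 = (22*(-33) + ((2 - 16) + 6)*5) + 395 = (-726 + (-14 + 6)*5) + 395 = (-726 - 8*5) + 395 = (-726 - 40) + 395 = -766 + 395 = -371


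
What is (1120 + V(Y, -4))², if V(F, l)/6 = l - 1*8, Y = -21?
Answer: 1098304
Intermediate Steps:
V(F, l) = -48 + 6*l (V(F, l) = 6*(l - 1*8) = 6*(l - 8) = 6*(-8 + l) = -48 + 6*l)
(1120 + V(Y, -4))² = (1120 + (-48 + 6*(-4)))² = (1120 + (-48 - 24))² = (1120 - 72)² = 1048² = 1098304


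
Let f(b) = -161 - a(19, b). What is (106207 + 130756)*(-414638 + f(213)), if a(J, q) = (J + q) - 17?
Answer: -98342962482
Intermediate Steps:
a(J, q) = -17 + J + q
f(b) = -163 - b (f(b) = -161 - (-17 + 19 + b) = -161 - (2 + b) = -161 + (-2 - b) = -163 - b)
(106207 + 130756)*(-414638 + f(213)) = (106207 + 130756)*(-414638 + (-163 - 1*213)) = 236963*(-414638 + (-163 - 213)) = 236963*(-414638 - 376) = 236963*(-415014) = -98342962482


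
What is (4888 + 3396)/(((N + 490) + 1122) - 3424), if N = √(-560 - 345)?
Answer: -15010608/3284249 - 8284*I*√905/3284249 ≈ -4.5705 - 0.07588*I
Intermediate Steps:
N = I*√905 (N = √(-905) = I*√905 ≈ 30.083*I)
(4888 + 3396)/(((N + 490) + 1122) - 3424) = (4888 + 3396)/(((I*√905 + 490) + 1122) - 3424) = 8284/(((490 + I*√905) + 1122) - 3424) = 8284/((1612 + I*√905) - 3424) = 8284/(-1812 + I*√905)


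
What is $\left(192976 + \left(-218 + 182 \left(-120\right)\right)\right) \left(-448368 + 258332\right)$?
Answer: $-32480573048$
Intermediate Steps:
$\left(192976 + \left(-218 + 182 \left(-120\right)\right)\right) \left(-448368 + 258332\right) = \left(192976 - 22058\right) \left(-190036\right) = 170918 \left(-190036\right) = -32480573048$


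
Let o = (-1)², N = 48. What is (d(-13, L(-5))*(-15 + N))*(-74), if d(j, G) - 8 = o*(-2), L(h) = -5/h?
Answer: -14652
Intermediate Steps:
o = 1
d(j, G) = 6 (d(j, G) = 8 + 1*(-2) = 8 - 2 = 6)
(d(-13, L(-5))*(-15 + N))*(-74) = (6*(-15 + 48))*(-74) = (6*33)*(-74) = 198*(-74) = -14652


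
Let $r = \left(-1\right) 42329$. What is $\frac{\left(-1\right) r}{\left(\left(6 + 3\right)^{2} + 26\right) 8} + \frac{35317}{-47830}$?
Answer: $\frac{997182359}{20471240} \approx 48.711$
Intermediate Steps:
$r = -42329$
$\frac{\left(-1\right) r}{\left(\left(6 + 3\right)^{2} + 26\right) 8} + \frac{35317}{-47830} = \frac{\left(-1\right) \left(-42329\right)}{\left(\left(6 + 3\right)^{2} + 26\right) 8} + \frac{35317}{-47830} = \frac{42329}{\left(9^{2} + 26\right) 8} + 35317 \left(- \frac{1}{47830}\right) = \frac{42329}{\left(81 + 26\right) 8} - \frac{35317}{47830} = \frac{42329}{107 \cdot 8} - \frac{35317}{47830} = \frac{42329}{856} - \frac{35317}{47830} = \frac{997182359}{20471240}$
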